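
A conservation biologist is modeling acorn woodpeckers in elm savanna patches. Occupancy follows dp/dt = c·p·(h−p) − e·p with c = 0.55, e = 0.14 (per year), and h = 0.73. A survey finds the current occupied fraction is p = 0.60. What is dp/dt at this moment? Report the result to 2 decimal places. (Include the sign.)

-0.04

Colonization term: c·p·(h−p) = 0.55×0.60×0.1300 = 0.04290.
Extinction term: e·p = 0.08400.
dp/dt = 0.04290 − 0.08400 = -0.04110.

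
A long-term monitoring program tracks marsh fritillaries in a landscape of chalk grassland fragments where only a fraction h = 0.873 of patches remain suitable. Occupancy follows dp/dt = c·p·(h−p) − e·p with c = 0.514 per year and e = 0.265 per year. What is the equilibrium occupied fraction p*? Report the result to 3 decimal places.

Setting dp/dt = 0 and dividing by p* gives c·(h−p*) = e.
So p* = h − e/c = 0.873 − 0.265/0.514 = 0.873 − 0.5156 = 0.3574.

0.357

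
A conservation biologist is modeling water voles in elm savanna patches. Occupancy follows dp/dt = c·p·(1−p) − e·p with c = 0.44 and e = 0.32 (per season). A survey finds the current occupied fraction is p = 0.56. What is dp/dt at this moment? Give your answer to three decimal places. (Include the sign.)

-0.071

Colonization term: c·p·(1−p) = 0.44×0.56×0.4400 = 0.10842.
Extinction term: e·p = 0.17920.
dp/dt = 0.10842 − 0.17920 = -0.07078.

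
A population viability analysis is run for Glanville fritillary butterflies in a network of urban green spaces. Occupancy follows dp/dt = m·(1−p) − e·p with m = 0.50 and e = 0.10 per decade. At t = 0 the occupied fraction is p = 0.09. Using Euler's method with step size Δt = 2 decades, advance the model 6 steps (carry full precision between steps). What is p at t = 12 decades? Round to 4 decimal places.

Update rule: p ← p + [m·(1−p) − e·p]·Δt with Δt = 2.
p: 0.09000 → 0.98200  (Δp = +0.89200)
p: 0.98200 → 0.80360  (Δp = -0.17840)
p: 0.80360 → 0.83928  (Δp = +0.03568)
p: 0.83928 → 0.83214  (Δp = -0.00714)
p: 0.83214 → 0.83357  (Δp = +0.00143)
p: 0.83357 → 0.83329  (Δp = -0.00029)

0.8333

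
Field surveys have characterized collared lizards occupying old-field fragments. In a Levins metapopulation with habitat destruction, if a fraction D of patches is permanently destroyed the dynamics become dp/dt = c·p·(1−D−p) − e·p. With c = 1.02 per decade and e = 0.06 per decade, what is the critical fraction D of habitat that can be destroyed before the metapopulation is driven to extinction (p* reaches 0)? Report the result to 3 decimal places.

0.941

The nontrivial equilibrium is p* = (1−D) − e/c; extinction occurs when this hits zero.
So D_crit = 1 − e/c = 1 − 0.06/1.02 = 1 − 0.0588 = 0.9412.
Note this equals the original equilibrium occupancy — the Levins extinction-debt result.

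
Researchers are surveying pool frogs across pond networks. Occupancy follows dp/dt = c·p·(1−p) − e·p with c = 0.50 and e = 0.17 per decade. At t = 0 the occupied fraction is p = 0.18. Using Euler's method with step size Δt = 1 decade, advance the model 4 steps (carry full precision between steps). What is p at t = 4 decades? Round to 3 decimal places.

0.379

Update rule: p ← p + [c·p·(1−p) − e·p]·Δt with Δt = 1.
step 1: Δp = +0.04320, p = 0.22320
step 2: Δp = +0.04875, p = 0.27195
step 3: Δp = +0.05276, p = 0.32471
step 4: Δp = +0.05444, p = 0.37915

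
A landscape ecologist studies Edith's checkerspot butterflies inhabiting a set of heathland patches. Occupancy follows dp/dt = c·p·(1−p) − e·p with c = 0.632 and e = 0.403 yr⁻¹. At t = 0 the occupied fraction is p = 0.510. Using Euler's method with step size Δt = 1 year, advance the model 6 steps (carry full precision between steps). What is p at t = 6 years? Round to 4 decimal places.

0.3837

Update rule: p ← p + [c·p·(1−p) − e·p]·Δt with Δt = 1.
step 1: Δp = -0.04759, p = 0.46241
step 2: Δp = -0.02924, p = 0.43316
step 3: Δp = -0.01939, p = 0.41378
step 4: Δp = -0.01345, p = 0.40033
step 5: Δp = -0.00961, p = 0.39072
step 6: Δp = -0.00701, p = 0.38371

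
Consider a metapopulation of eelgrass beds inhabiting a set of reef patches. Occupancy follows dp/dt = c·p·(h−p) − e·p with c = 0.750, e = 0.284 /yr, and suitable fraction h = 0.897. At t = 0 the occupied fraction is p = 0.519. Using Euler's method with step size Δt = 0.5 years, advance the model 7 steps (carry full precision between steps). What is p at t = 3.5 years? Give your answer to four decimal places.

Update rule: p ← p + [c·p·(h−p) − e·p]·Δt with Δt = 0.5.
step 1: Δp = -0.00013, p = 0.51887
step 2: Δp = -0.00010, p = 0.51877
step 3: Δp = -0.00008, p = 0.51868
step 4: Δp = -0.00007, p = 0.51861
step 5: Δp = -0.00005, p = 0.51856
step 6: Δp = -0.00004, p = 0.51852
step 7: Δp = -0.00004, p = 0.51848

0.5185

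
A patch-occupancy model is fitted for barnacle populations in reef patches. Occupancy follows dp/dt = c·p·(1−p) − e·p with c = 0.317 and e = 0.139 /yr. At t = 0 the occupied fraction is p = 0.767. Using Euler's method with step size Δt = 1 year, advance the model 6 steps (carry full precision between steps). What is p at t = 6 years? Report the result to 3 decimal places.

0.609

Update rule: p ← p + [c·p·(1−p) − e·p]·Δt with Δt = 1.
  1  |  dp/dt·Δt = -0.049962  |  p_1 = 0.717038
  2  |  dp/dt·Δt = -0.035351  |  p_2 = 0.681688
  3  |  dp/dt·Δt = -0.025969  |  p_3 = 0.655719
  4  |  dp/dt·Δt = -0.019582  |  p_4 = 0.636137
  5  |  dp/dt·Δt = -0.015048  |  p_5 = 0.621089
  6  |  dp/dt·Δt = -0.011729  |  p_6 = 0.609360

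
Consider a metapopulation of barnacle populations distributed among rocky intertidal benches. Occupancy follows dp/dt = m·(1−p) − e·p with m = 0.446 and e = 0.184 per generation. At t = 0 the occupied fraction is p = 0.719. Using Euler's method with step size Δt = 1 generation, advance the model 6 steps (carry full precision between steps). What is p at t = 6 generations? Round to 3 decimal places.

Update rule: p ← p + [m·(1−p) − e·p]·Δt with Δt = 1.
t = 1: p = 0.71900 + (-0.00697) = 0.71203
t = 2: p = 0.71203 + (-0.00258) = 0.70945
t = 3: p = 0.70945 + (-0.00095) = 0.70850
t = 4: p = 0.70850 + (-0.00035) = 0.70814
t = 5: p = 0.70814 + (-0.00013) = 0.70801
t = 6: p = 0.70801 + (-0.00005) = 0.70796

0.708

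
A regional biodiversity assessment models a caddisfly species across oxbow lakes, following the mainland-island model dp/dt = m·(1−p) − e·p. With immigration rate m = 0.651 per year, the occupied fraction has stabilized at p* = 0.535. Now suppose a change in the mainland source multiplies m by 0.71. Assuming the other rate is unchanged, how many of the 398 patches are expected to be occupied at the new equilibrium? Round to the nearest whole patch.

179

Balance m(1−p*) = e·p* gives e = m(1−p*)/p* = 0.651×0.46500/0.53500 = 0.56582.
New p* = m/(m+e) = 0.46221/(0.46221+0.56582) = 0.44961.
Expected occupied = 398 × 0.44961 = 178.94 ≈ 179.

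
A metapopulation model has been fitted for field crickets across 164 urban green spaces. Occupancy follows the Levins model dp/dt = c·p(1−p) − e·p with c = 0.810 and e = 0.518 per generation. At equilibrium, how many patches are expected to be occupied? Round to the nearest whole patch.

59

p* = 1 − e/c = 1 − 0.518/0.810 = 0.3605.
Expected occupied patches = N × p* = 164 × 0.3605 = 59.12 ≈ 59.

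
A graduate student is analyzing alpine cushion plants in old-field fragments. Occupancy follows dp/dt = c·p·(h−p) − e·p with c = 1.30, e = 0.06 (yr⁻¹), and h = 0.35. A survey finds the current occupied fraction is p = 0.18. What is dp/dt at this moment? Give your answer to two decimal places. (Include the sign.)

Colonization term: c·p·(h−p) = 1.30×0.18×0.1700 = 0.03978.
Extinction term: e·p = 0.01080.
dp/dt = 0.03978 − 0.01080 = 0.02898.

0.03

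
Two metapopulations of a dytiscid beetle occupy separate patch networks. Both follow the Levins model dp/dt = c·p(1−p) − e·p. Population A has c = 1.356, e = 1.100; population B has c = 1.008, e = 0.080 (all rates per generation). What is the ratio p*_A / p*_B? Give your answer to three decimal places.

0.205

A: p*_A = 1 − 1.100/1.356 = 0.1888.
B: p*_B = 1 − 0.080/1.008 = 0.9206.
p*_A / p*_B = 0.1888/0.9206 = 0.2051.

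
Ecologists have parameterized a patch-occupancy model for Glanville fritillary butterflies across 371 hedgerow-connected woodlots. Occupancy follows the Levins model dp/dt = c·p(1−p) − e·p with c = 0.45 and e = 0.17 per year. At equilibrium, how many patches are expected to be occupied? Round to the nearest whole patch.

p* = 1 − e/c = 1 − 0.17/0.45 = 0.6222.
Expected occupied patches = N × p* = 371 × 0.6222 = 230.84 ≈ 231.

231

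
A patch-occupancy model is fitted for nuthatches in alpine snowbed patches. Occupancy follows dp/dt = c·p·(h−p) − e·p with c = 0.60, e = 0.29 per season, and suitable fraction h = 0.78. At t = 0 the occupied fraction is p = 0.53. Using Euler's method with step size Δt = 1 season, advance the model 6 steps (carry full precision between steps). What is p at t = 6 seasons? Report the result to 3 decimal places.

Update rule: p ← p + [c·p·(h−p) − e·p]·Δt with Δt = 1.
t = 1: p = 0.53000 + (-0.07420) = 0.45580
t = 2: p = 0.45580 + (-0.04352) = 0.41228
t = 3: p = 0.41228 + (-0.02860) = 0.38368
t = 4: p = 0.38368 + (-0.02003) = 0.36365
t = 5: p = 0.36365 + (-0.01461) = 0.34903
t = 6: p = 0.34903 + (-0.01097) = 0.33807

0.338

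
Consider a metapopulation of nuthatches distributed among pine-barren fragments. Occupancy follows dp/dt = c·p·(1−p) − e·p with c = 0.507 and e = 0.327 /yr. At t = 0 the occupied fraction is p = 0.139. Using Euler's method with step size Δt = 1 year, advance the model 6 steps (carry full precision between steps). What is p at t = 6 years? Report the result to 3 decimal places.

Update rule: p ← p + [c·p·(1−p) − e·p]·Δt with Δt = 1.
p: 0.13900 → 0.15422  (Δp = +0.01522)
p: 0.15422 → 0.16993  (Δp = +0.01570)
p: 0.16993 → 0.18587  (Δp = +0.01595)
p: 0.18587 → 0.20181  (Δp = +0.01594)
p: 0.20181 → 0.21749  (Δp = +0.01568)
p: 0.21749 → 0.23266  (Δp = +0.01517)

0.233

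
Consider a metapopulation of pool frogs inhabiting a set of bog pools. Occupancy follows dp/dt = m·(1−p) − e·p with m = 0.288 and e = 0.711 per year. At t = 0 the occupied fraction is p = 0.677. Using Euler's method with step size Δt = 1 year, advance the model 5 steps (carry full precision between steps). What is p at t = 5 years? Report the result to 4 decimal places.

0.2883

Update rule: p ← p + [m·(1−p) − e·p]·Δt with Δt = 1.
step 1: Δp = -0.38832, p = 0.28868
step 2: Δp = -0.00039, p = 0.28829
step 3: Δp = -0.00000, p = 0.28829
step 4: Δp = -0.00000, p = 0.28829
step 5: Δp = -0.00000, p = 0.28829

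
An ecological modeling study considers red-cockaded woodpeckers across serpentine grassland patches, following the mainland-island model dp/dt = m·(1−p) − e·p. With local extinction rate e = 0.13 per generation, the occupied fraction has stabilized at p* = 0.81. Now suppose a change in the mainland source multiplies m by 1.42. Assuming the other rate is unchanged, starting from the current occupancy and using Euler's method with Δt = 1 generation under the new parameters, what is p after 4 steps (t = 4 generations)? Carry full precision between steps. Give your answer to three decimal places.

Balance m(1−p*) = e·p* gives m = e·p*/(1−p*) = 0.13×0.81000/0.19000 = 0.55421.
Starting from p₀ = 0.81000; update p ← p + (dp/dt)·Δt with the new parameters.
p: 0.81000 → 0.85423  (Δp = +0.04423)
p: 0.85423 → 0.85790  (Δp = +0.00367)
p: 0.85790 → 0.85820  (Δp = +0.00030)
p: 0.85820 → 0.85823  (Δp = +0.00003)

0.858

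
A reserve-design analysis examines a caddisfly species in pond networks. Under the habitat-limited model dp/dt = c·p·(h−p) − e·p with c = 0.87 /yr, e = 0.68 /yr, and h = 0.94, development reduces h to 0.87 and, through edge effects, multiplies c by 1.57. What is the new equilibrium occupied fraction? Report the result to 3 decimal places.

Before: p* = h − e/c = 0.94 − 0.68/0.87 = 0.94 − 0.7816 = 0.1584.
After: c = 1.3659, e = 0.68, h = 0.87; p* = 0.87 − 0.68/1.3659 = 0.3722.

0.372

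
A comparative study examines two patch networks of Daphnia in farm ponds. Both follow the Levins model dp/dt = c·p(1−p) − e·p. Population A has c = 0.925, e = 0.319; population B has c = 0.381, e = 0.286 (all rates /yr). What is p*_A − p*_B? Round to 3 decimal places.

0.406

A: p*_A = 1 − 0.319/0.925 = 0.6551.
B: p*_B = 1 − 0.286/0.381 = 0.2493.
p*_A − p*_B = 0.6551 − 0.2493 = 0.4058.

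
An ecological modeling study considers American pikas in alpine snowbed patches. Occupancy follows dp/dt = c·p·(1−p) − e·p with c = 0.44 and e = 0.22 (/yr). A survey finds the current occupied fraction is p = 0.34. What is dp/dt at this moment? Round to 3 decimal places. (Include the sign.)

Colonization term: c·p·(1−p) = 0.44×0.34×0.6600 = 0.09874.
Extinction term: e·p = 0.07480.
dp/dt = 0.09874 − 0.07480 = 0.02394.

0.024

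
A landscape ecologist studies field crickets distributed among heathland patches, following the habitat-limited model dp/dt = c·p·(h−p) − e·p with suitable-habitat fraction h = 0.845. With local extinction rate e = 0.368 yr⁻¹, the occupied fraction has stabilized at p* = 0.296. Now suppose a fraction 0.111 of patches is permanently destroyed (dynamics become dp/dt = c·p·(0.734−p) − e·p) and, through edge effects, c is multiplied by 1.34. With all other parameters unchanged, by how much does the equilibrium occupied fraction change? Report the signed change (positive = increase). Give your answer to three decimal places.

0.028

Balance c(h−p*) = e gives c = e/(0.845 − 0.29600) = 0.368/0.54900 = 0.67031.
New p* = 0.734 − e/c = 0.734 − 0.36800/0.89822 = 0.32430.
Δp* = 0.32430 − 0.29600 = +0.02830.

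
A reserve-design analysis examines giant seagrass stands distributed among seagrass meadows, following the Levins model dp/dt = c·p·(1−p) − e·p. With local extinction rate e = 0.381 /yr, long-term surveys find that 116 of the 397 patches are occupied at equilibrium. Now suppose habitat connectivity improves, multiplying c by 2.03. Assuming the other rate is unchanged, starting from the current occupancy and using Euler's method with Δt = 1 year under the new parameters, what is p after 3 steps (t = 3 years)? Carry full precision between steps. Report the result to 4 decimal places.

Observed p* = 116/397 = 0.29219.
Balance c(1−p*) = e gives c = e/(1 − 0.29219) = 0.381/0.70781 = 0.53828.
Starting from p₀ = 0.29219; update p ← p + (dp/dt)·Δt with the new parameters.
t = 1: p = 0.29219 + (+0.11466) = 0.40686
t = 2: p = 0.40686 + (+0.10869) = 0.51554
t = 3: p = 0.51554 + (+0.07649) = 0.59203

0.5920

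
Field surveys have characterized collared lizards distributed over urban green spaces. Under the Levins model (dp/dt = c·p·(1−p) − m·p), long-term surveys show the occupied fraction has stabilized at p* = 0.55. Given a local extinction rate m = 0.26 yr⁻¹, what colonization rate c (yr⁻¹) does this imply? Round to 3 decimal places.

At equilibrium c(1−p*) = m, so c = m/(1−p*).
c = 0.26/(1 − 0.55) = 0.26/0.4500 = 0.5778.

0.578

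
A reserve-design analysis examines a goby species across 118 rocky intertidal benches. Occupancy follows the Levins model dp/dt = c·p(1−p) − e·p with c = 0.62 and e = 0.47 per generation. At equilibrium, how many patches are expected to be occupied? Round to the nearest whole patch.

29

p* = 1 − e/c = 1 − 0.47/0.62 = 0.2419.
Expected occupied patches = N × p* = 118 × 0.2419 = 28.55 ≈ 29.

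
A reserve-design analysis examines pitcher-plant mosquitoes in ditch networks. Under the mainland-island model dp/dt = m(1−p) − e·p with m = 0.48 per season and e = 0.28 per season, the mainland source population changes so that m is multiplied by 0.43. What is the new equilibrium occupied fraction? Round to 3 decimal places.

Before: p* = 0.48/(0.48+0.28) = 0.6316.
After: m = 0.2064, e = 0.28; p* = 0.2064/0.4864 = 0.4243.

0.424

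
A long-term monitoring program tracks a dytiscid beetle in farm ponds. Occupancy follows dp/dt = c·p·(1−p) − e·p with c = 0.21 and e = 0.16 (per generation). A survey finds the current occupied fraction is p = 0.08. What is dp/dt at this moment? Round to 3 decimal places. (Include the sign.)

Colonization term: c·p·(1−p) = 0.21×0.08×0.9200 = 0.01546.
Extinction term: e·p = 0.01280.
dp/dt = 0.01546 − 0.01280 = 0.00266.

0.003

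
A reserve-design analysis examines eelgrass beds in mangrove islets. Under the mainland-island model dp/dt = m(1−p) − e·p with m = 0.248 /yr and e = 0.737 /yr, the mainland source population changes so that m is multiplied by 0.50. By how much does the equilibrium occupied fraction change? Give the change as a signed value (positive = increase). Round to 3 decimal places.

-0.108

Before: p* = 0.248/(0.248+0.737) = 0.2518.
After: m = 0.124, e = 0.737; p* = 0.124/0.8610 = 0.1440.
Δp* = 0.1440 − 0.2518 = -0.1078.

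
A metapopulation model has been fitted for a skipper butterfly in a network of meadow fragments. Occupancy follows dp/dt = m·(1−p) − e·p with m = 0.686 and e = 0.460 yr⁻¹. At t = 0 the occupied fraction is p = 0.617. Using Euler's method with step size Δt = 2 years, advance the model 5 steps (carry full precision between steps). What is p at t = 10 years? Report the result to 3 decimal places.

0.532

Update rule: p ← p + [m·(1−p) − e·p]·Δt with Δt = 2.
t = 2: p = 0.61700 + (-0.04216) = 0.57484
t = 4: p = 0.57484 + (+0.05448) = 0.62931
t = 6: p = 0.62931 + (-0.07038) = 0.55893
t = 8: p = 0.55893 + (+0.09093) = 0.64986
t = 10: p = 0.64986 + (-0.11749) = 0.53238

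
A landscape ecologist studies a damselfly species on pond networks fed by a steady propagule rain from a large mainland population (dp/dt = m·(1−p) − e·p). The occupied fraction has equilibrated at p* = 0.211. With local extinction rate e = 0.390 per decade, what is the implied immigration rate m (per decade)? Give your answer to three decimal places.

0.104

At equilibrium m(1−p*) = e·p*, so m = e·p*/(1−p*).
m = 0.390 × 0.211 / 0.7890 = 0.0823/0.7890 = 0.1043.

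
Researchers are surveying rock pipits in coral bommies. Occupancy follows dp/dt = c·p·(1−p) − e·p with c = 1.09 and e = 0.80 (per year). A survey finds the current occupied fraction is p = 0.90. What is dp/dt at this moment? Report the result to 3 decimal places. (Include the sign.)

Colonization term: c·p·(1−p) = 1.09×0.90×0.1000 = 0.09810.
Extinction term: e·p = 0.72000.
dp/dt = 0.09810 − 0.72000 = -0.62190.

-0.622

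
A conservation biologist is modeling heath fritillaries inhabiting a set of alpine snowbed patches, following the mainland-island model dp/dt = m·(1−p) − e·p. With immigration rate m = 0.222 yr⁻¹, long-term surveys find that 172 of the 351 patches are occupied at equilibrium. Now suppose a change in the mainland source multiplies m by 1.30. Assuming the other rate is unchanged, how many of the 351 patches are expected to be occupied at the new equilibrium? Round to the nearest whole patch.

Observed p* = 172/351 = 0.49003.
Balance m(1−p*) = e·p* gives e = m(1−p*)/p* = 0.222×0.50997/0.49003 = 0.23103.
New p* = m/(m+e) = 0.28860/(0.28860+0.23103) = 0.55540.
Expected occupied = 351 × 0.55540 = 194.95 ≈ 195.

195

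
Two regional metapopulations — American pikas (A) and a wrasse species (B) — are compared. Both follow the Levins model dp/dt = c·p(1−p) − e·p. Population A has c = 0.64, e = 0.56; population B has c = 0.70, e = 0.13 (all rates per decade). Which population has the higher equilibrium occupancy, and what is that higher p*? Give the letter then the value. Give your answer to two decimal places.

B, 0.81

A: p*_A = 1 − 0.56/0.64 = 0.1250.
B: p*_B = 1 − 0.13/0.70 = 0.8143.
B is higher at 0.8143.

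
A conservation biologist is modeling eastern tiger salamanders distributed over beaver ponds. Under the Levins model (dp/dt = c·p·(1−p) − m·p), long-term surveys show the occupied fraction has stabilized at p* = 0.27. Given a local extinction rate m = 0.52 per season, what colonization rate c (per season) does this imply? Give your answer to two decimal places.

At equilibrium c(1−p*) = m, so c = m/(1−p*).
c = 0.52/(1 − 0.27) = 0.52/0.7300 = 0.7123.

0.71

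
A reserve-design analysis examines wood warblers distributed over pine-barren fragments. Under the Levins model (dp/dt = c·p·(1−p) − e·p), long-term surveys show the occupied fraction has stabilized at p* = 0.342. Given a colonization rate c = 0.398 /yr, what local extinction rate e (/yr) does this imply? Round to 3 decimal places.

0.262

At equilibrium c(1−p*) = e.
e = 0.398 × (1 − 0.342) = 0.398 × 0.6580 = 0.2619.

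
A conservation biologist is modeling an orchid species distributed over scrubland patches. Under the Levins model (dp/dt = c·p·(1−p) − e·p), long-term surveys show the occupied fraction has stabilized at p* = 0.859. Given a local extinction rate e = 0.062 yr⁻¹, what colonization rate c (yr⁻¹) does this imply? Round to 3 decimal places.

0.440

At equilibrium c(1−p*) = e, so c = e/(1−p*).
c = 0.062/(1 − 0.859) = 0.062/0.1410 = 0.4397.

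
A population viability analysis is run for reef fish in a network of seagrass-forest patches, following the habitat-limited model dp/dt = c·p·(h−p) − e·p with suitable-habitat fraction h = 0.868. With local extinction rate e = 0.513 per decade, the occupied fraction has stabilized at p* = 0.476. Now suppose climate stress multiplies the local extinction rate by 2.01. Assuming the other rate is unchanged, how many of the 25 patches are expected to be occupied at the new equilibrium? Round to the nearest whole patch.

2

Balance c(h−p*) = e gives c = e/(0.868 − 0.47600) = 0.513/0.39200 = 1.30867.
New p* = 0.868 − e/c = 0.868 − 1.03113/1.30867 = 0.08008.
Expected occupied = 25 × 0.08008 = 2.00 ≈ 2.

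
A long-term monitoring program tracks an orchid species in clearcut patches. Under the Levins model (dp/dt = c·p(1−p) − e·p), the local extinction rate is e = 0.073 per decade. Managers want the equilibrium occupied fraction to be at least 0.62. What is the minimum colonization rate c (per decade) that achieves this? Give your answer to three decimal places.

p* = 1 − e/c ≥ 0.62 requires e/c ≤ 0.3800, i.e. c ≥ e/0.3800.
c_min = 0.073/0.3800 = 0.1921.

0.192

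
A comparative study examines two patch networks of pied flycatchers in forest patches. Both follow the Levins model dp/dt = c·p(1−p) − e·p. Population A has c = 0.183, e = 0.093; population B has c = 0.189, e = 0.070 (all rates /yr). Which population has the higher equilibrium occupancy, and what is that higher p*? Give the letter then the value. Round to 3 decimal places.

A: p*_A = 1 − 0.093/0.183 = 0.4918.
B: p*_B = 1 − 0.070/0.189 = 0.6296.
B is higher at 0.6296.

B, 0.630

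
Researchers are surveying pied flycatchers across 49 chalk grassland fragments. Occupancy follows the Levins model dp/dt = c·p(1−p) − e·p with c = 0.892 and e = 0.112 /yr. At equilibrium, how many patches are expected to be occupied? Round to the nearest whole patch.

43

p* = 1 − e/c = 1 − 0.112/0.892 = 0.8744.
Expected occupied patches = N × p* = 49 × 0.8744 = 42.85 ≈ 43.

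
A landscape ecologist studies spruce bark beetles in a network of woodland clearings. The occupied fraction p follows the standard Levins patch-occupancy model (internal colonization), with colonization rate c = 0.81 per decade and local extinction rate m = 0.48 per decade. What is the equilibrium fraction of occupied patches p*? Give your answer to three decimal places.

0.407

Setting dp/dt = 0 and dividing through by p* gives c·(1−p*) = m.
So p* = 1 − m/c = 1 − 0.48/0.81 = 1 − 0.5926 = 0.4074.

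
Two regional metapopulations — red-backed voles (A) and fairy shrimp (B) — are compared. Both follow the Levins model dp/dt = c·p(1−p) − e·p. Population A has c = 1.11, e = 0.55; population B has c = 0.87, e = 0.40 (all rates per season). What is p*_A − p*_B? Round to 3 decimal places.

A: p*_A = 1 − 0.55/1.11 = 0.5045.
B: p*_B = 1 − 0.40/0.87 = 0.5402.
p*_A − p*_B = 0.5045 − 0.5402 = -0.0357.

-0.036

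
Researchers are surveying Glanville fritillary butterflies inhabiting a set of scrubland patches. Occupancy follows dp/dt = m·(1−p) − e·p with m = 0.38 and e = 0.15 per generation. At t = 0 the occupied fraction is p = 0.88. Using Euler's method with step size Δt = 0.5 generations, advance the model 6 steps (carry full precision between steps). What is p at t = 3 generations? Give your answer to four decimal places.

0.7427

Update rule: p ← p + [m·(1−p) − e·p]·Δt with Δt = 0.5.
t = 0.5: p = 0.88000 + (-0.04320) = 0.83680
t = 1: p = 0.83680 + (-0.03175) = 0.80505
t = 1.5: p = 0.80505 + (-0.02334) = 0.78171
t = 2: p = 0.78171 + (-0.01715) = 0.76456
t = 2.5: p = 0.76456 + (-0.01261) = 0.75195
t = 3: p = 0.75195 + (-0.00927) = 0.74268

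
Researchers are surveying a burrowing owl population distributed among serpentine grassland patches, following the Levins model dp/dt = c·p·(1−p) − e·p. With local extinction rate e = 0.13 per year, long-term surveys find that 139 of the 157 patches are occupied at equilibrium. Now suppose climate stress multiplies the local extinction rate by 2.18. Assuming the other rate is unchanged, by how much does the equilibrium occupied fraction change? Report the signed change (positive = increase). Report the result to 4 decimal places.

Observed p* = 139/157 = 0.88535.
Balance c(1−p*) = e gives c = e/(1 − 0.88535) = 0.13/0.11465 = 1.13389.
New p* = 1 − e/c = 1 − 0.28340/1.13389 = 0.75006.
Δp* = 0.75006 − 0.88535 = -0.13529.

-0.1353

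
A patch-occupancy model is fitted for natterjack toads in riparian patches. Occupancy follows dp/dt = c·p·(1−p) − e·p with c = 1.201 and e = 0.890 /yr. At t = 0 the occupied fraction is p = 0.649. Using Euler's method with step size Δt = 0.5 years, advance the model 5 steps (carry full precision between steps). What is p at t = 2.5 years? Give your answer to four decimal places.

Update rule: p ← p + [c·p·(1−p) − e·p]·Δt with Δt = 0.5.
step 1: Δp = -0.15201, p = 0.49699
step 2: Δp = -0.07104, p = 0.42595
step 3: Δp = -0.04271, p = 0.38323
step 4: Δp = -0.02860, p = 0.35463
step 5: Δp = -0.02038, p = 0.33426

0.3343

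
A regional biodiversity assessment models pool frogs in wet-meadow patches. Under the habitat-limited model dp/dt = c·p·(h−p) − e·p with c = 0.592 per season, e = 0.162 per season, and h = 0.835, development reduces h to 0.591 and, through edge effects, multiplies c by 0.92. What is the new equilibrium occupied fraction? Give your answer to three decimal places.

0.294

Before: p* = h − e/c = 0.835 − 0.162/0.592 = 0.835 − 0.2736 = 0.5614.
After: c = 0.54464, e = 0.162, h = 0.591; p* = 0.591 − 0.162/0.54464 = 0.2936.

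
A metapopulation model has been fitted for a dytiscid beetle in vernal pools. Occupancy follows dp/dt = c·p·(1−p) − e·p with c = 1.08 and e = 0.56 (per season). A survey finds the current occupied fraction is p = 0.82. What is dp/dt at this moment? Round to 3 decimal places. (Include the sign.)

Colonization term: c·p·(1−p) = 1.08×0.82×0.1800 = 0.15941.
Extinction term: e·p = 0.45920.
dp/dt = 0.15941 − 0.45920 = -0.29979.

-0.300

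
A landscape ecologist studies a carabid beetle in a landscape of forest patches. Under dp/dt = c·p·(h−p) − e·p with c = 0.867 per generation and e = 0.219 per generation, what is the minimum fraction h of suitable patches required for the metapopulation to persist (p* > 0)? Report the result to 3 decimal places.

0.253

p* = h − e/c is positive only when h > e/c.
h_min = e/c = 0.219/0.867 = 0.2526.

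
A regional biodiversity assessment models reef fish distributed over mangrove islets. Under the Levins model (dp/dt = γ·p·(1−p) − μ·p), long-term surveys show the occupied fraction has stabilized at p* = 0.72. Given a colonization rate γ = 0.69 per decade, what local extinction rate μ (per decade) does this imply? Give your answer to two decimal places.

0.19

At equilibrium γ(1−p*) = μ.
μ = 0.69 × (1 − 0.72) = 0.69 × 0.2800 = 0.1932.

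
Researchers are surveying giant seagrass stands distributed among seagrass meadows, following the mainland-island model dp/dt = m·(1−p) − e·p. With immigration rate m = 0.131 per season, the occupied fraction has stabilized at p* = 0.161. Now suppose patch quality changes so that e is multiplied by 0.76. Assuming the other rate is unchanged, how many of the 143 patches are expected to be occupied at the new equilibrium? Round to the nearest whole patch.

Balance m(1−p*) = e·p* gives e = m(1−p*)/p* = 0.131×0.83900/0.16100 = 0.68266.
New p* = m/(m+e) = 0.13100/(0.13100+0.51882) = 0.20159.
Expected occupied = 143 × 0.20159 = 28.83 ≈ 29.

29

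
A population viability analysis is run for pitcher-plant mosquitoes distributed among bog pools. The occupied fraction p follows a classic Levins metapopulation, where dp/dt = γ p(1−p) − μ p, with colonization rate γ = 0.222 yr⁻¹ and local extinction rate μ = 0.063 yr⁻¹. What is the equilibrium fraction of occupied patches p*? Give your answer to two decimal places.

0.72

At equilibrium, colonization balances extinction: γ·p*·(1−p*) = μ·p*.
So p* = 1 − μ/γ = 1 − 0.063/0.222 = 1 − 0.2838 = 0.7162.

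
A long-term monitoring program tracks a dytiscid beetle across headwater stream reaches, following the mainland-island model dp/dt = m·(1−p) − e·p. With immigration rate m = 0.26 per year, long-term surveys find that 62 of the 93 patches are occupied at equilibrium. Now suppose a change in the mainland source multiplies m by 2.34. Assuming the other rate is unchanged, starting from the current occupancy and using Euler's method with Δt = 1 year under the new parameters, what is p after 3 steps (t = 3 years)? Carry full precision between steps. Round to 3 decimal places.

0.821

Observed p* = 62/93 = 0.66667.
Balance m(1−p*) = e·p* gives e = m(1−p*)/p* = 0.26×0.33333/0.66667 = 0.13000.
Starting from p₀ = 0.66667; update p ← p + (dp/dt)·Δt with the new parameters.
  1  |  dp/dt·Δt = +0.116133  |  p_1 = 0.782800
  2  |  dp/dt·Δt = +0.030380  |  p_2 = 0.813180
  3  |  dp/dt·Δt = +0.007948  |  p_3 = 0.821128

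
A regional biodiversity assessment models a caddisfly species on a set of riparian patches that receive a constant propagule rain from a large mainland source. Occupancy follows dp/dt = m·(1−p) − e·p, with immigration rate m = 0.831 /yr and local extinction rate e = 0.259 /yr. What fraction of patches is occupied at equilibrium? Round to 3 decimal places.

Setting dp/dt = 0: m − m·p* = e·p*, so m = (m+e)·p*.
p* = m/(m+e) = 0.831/(0.831+0.259) = 0.831/1.0900 = 0.7624.

0.762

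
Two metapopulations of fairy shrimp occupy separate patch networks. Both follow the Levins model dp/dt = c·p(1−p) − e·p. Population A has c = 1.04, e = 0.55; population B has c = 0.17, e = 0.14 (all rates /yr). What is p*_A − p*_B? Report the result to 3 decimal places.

A: p*_A = 1 − 0.55/1.04 = 0.4712.
B: p*_B = 1 − 0.14/0.17 = 0.1765.
p*_A − p*_B = 0.4712 − 0.1765 = 0.2947.

0.295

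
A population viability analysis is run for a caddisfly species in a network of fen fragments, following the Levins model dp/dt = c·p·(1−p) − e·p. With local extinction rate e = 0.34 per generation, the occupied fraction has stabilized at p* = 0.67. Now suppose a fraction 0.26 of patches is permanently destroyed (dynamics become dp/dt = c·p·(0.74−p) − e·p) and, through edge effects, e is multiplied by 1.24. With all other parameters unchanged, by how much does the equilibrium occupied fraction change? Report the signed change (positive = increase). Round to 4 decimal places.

Balance c(1−p*) = e gives c = e/(1 − 0.67000) = 0.34/0.33000 = 1.03030.
New p* = 0.74 − e/c = 0.74 − 0.42160/1.03030 = 0.33080.
Δp* = 0.33080 − 0.67000 = -0.33920.

-0.3392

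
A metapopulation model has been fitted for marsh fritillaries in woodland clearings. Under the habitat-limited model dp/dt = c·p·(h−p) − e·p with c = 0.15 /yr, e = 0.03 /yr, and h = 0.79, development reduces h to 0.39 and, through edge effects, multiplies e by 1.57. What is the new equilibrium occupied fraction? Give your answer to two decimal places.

Before: p* = h − e/c = 0.79 − 0.03/0.15 = 0.79 − 0.2000 = 0.5900.
After: c = 0.15, e = 0.0471, h = 0.39; p* = 0.39 − 0.0471/0.15 = 0.0760.

0.08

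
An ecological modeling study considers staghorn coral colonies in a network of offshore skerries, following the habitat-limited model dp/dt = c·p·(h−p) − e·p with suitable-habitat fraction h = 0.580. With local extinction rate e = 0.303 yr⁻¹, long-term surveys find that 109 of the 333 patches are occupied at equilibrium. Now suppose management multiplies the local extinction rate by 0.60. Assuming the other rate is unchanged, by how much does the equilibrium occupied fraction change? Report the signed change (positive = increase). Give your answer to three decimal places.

0.101

Observed p* = 109/333 = 0.32733.
Balance c(h−p*) = e gives c = e/(0.58 − 0.32733) = 0.303/0.25267 = 1.19919.
New p* = 0.58 − e/c = 0.58 − 0.18180/1.19919 = 0.42840.
Δp* = 0.42840 − 0.32733 = +0.10107.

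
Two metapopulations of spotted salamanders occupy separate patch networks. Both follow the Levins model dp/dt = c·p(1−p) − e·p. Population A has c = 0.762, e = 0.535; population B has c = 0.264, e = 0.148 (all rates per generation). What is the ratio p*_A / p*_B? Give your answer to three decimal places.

0.678

A: p*_A = 1 − 0.535/0.762 = 0.2979.
B: p*_B = 1 − 0.148/0.264 = 0.4394.
p*_A / p*_B = 0.2979/0.4394 = 0.6780.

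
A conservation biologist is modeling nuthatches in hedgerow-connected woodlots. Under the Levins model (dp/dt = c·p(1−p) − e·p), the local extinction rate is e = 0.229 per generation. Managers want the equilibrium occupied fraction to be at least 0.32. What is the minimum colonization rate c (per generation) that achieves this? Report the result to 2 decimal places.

0.34

p* = 1 − e/c ≥ 0.32 requires e/c ≤ 0.6800, i.e. c ≥ e/0.6800.
c_min = 0.229/0.6800 = 0.3368.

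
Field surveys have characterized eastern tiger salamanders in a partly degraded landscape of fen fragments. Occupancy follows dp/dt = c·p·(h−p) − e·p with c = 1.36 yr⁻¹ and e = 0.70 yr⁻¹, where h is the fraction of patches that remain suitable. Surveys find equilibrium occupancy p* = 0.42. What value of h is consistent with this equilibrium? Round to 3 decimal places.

At equilibrium c(h−p*) = e, so h = p* + e/c.
h = 0.42 + 0.70/1.36 = 0.42 + 0.5147 = 0.9347.

0.935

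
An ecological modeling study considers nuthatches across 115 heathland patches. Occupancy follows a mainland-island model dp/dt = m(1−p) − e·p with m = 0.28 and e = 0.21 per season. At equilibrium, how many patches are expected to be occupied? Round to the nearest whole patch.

66

p* = m/(m+e) = 0.28/0.4900 = 0.5714.
Expected occupied patches = N × p* = 115 × 0.5714 = 65.71 ≈ 66.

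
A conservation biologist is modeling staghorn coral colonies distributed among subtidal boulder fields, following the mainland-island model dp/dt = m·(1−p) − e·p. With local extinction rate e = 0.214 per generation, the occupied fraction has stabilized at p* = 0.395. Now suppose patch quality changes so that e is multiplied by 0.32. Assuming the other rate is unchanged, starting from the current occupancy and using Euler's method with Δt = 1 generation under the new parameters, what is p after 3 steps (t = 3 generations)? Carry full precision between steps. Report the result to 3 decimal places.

0.534

Balance m(1−p*) = e·p* gives m = e·p*/(1−p*) = 0.214×0.39500/0.60500 = 0.13972.
Starting from p₀ = 0.39500; update p ← p + (dp/dt)·Δt with the new parameters.
  1  |  dp/dt·Δt = +0.057480  |  p_1 = 0.452480
  2  |  dp/dt·Δt = +0.045513  |  p_2 = 0.497993
  3  |  dp/dt·Δt = +0.036037  |  p_3 = 0.534031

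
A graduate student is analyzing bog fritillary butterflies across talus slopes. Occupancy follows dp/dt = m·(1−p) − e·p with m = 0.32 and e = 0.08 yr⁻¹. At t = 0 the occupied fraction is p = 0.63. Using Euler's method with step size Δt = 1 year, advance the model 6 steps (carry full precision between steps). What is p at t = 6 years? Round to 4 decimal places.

Update rule: p ← p + [m·(1−p) − e·p]·Δt with Δt = 1.
p: 0.63000 → 0.69800  (Δp = +0.06800)
p: 0.69800 → 0.73880  (Δp = +0.04080)
p: 0.73880 → 0.76328  (Δp = +0.02448)
p: 0.76328 → 0.77797  (Δp = +0.01469)
p: 0.77797 → 0.78678  (Δp = +0.00881)
p: 0.78678 → 0.79207  (Δp = +0.00529)

0.7921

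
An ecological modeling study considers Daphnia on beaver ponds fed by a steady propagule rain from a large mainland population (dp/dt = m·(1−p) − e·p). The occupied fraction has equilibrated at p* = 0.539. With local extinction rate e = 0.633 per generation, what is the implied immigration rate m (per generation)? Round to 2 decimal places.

0.74

At equilibrium m(1−p*) = e·p*, so m = e·p*/(1−p*).
m = 0.633 × 0.539 / 0.4610 = 0.3412/0.4610 = 0.7401.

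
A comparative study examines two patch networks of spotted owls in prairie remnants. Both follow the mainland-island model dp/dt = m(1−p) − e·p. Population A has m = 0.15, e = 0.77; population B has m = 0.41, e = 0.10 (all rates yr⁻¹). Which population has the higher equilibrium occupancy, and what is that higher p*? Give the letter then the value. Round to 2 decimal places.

B, 0.80

A: p*_A = m/(m+e) = 0.15/0.9200 = 0.1630.
B: p*_B = 0.41/0.5100 = 0.8039.
B is higher at 0.8039.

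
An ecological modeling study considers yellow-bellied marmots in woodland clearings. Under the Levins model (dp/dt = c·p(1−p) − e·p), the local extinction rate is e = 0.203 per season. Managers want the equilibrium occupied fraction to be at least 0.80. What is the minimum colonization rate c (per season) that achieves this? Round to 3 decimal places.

1.015

p* = 1 − e/c ≥ 0.80 requires e/c ≤ 0.2000, i.e. c ≥ e/0.2000.
c_min = 0.203/0.2000 = 1.0150.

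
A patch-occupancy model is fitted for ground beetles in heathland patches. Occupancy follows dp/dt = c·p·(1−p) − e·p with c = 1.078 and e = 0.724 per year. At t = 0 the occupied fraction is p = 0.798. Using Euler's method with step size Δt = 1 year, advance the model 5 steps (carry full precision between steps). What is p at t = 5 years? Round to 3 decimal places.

0.337

Update rule: p ← p + [c·p·(1−p) − e·p]·Δt with Δt = 1.
p: 0.79800 → 0.39402  (Δp = -0.40398)
p: 0.39402 → 0.36614  (Δp = -0.02788)
p: 0.36614 → 0.35124  (Δp = -0.01490)
p: 0.35124 → 0.34259  (Δp = -0.00865)
p: 0.34259 → 0.33734  (Δp = -0.00524)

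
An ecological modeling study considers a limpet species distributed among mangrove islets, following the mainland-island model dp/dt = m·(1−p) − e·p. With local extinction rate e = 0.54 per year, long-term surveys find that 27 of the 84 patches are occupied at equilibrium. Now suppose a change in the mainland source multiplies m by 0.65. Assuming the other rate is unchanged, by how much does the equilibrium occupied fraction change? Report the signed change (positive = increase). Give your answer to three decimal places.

Observed p* = 27/84 = 0.32143.
Balance m(1−p*) = e·p* gives m = e·p*/(1−p*) = 0.54×0.32143/0.67857 = 0.25579.
New p* = m/(m+e) = 0.16626/(0.16626+0.54000) = 0.23541.
Δp* = 0.23541 − 0.32143 = -0.08602.

-0.086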